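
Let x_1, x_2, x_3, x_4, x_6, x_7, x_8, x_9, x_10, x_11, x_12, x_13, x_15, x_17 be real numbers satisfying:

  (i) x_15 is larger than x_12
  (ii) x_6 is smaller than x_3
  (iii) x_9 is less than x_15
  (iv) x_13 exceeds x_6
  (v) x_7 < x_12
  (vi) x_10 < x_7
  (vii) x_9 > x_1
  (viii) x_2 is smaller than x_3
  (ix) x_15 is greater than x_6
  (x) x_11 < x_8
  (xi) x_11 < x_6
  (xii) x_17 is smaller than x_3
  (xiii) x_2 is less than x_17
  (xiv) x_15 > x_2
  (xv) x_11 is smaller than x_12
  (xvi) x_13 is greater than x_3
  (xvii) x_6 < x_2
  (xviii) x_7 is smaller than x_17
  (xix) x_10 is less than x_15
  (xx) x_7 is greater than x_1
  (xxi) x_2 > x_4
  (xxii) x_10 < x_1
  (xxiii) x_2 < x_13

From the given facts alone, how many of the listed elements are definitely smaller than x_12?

4

From x_12 the given relations immediately reach x_11, x_7.
From those, x_10, x_1 — 4 in total.
Nothing else is reachable below x_12; 4 in all.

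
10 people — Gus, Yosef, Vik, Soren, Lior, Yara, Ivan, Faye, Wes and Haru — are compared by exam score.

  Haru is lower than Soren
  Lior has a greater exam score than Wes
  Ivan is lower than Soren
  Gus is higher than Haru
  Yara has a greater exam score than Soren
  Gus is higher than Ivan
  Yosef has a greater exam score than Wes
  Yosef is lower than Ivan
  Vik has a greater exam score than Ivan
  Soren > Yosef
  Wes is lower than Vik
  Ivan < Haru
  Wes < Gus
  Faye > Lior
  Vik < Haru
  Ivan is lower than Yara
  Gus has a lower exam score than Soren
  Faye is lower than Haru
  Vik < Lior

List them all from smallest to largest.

Wes < Yosef < Ivan < Vik < Lior < Faye < Haru < Gus < Soren < Yara

The consecutive links are each given: Wes < Yosef; Yosef < Ivan; Ivan < Vik; Vik < Lior; Lior < Faye; Faye < Haru; Haru < Gus; Gus < Soren; Soren < Yara.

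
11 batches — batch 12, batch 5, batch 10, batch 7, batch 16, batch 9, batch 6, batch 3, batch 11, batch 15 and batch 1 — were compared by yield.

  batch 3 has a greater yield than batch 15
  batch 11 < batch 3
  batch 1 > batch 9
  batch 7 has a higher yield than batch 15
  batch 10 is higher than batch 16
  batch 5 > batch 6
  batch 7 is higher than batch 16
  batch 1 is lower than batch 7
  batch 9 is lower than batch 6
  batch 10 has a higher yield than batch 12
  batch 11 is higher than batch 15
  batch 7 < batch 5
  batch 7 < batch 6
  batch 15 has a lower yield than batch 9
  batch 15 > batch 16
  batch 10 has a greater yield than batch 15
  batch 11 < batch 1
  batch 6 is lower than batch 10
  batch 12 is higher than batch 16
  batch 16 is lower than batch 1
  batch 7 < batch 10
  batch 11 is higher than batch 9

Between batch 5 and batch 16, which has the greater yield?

batch 16 < batch 15 and batch 15 < batch 9 give batch 16 < batch 9.
With batch 9 < batch 11: batch 16 < batch 15 < batch 9 < batch 11.
Then batch 11 < batch 1 extends the chain to batch 1.
Then batch 1 < batch 7 extends the chain to batch 7.
Then batch 7 < batch 6 extends the chain to batch 6.
With batch 6 < batch 5: batch 16 < batch 15 < batch 9 < batch 11 < batch 1 < batch 7 < batch 6 < batch 5.
So batch 16 < batch 5; batch 5 is the higher of the two.

batch 5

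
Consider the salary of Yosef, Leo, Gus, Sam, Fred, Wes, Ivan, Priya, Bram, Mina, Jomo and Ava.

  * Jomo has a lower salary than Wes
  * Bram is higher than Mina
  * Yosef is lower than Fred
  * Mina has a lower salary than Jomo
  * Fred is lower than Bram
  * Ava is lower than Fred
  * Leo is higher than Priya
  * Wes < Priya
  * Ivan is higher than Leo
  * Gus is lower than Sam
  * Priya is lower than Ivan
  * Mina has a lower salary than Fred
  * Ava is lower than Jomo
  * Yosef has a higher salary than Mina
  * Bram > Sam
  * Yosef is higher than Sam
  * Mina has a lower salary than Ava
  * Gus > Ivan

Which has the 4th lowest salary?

Wes

Piecing the relations together gives one ordering: Mina < Ava < Jomo < Wes < Priya < Leo < Ivan < Gus < Sam < Yosef < Fred < Bram.
Counting 4 from the smallest end gives Wes.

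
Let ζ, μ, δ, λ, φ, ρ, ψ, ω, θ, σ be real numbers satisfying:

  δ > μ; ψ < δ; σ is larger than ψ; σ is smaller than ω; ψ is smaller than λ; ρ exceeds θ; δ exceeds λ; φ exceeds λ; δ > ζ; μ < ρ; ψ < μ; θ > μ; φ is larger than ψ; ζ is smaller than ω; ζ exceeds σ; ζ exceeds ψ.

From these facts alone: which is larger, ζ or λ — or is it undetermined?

Following every chain through ζ: above ζ we get ω, δ; below ζ we get ψ, σ.
λ is not reached, and no chain runs the other way from λ to ζ.
So the given relations leave the order of ζ and λ undetermined.

undetermined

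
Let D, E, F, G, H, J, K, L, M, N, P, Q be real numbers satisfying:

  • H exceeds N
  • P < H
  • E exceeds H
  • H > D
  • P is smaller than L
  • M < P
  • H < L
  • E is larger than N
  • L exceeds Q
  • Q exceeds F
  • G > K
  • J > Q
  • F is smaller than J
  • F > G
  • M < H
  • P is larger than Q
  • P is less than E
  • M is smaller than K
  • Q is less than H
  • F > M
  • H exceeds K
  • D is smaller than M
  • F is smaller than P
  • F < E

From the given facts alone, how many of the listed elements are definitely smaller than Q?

The elements the relations force below Q are D, M, K, G, F — no chain reaches any other.
That is 5.

5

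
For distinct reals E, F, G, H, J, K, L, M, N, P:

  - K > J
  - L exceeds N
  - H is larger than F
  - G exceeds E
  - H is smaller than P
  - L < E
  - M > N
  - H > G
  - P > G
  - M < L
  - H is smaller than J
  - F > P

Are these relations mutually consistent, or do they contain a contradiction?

inconsistent

We have H < P stated directly, yet also P < F < H by chaining the others — so P < H. Contradiction.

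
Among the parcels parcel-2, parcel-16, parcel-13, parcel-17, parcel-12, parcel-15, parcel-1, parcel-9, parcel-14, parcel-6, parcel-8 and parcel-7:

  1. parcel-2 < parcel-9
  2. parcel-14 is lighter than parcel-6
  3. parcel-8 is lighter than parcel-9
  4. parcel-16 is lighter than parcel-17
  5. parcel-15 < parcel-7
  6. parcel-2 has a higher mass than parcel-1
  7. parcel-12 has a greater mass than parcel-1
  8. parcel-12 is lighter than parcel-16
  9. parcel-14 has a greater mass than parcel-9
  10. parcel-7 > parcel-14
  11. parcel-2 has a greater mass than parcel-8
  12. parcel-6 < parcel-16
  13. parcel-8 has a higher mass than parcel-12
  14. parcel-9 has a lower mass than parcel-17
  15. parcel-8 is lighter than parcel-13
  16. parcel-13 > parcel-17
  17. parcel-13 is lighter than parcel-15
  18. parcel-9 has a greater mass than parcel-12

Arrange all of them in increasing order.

parcel-1 < parcel-12 < parcel-8 < parcel-2 < parcel-9 < parcel-14 < parcel-6 < parcel-16 < parcel-17 < parcel-13 < parcel-15 < parcel-7

The consecutive links are each given: parcel-1 < parcel-12; parcel-12 < parcel-8; parcel-8 < parcel-2; parcel-2 < parcel-9; parcel-9 < parcel-14; parcel-14 < parcel-6; parcel-6 < parcel-16; parcel-16 < parcel-17; parcel-17 < parcel-13; parcel-13 < parcel-15; parcel-15 < parcel-7.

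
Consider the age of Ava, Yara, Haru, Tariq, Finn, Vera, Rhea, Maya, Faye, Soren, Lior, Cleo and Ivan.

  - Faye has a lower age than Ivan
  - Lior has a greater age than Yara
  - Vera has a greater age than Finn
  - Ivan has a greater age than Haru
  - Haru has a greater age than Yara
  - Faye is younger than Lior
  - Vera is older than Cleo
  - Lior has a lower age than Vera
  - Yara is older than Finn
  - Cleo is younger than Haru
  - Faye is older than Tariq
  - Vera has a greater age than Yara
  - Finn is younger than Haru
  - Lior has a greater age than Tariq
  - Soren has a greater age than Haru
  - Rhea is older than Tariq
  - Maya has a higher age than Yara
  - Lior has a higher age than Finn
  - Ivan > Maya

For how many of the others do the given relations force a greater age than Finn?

7

Directly above Finn: Yara, Haru, Lior, Vera.
One step further: Maya, Ivan, Soren (7 so far).
Nothing else is reachable above Finn; 7 in all.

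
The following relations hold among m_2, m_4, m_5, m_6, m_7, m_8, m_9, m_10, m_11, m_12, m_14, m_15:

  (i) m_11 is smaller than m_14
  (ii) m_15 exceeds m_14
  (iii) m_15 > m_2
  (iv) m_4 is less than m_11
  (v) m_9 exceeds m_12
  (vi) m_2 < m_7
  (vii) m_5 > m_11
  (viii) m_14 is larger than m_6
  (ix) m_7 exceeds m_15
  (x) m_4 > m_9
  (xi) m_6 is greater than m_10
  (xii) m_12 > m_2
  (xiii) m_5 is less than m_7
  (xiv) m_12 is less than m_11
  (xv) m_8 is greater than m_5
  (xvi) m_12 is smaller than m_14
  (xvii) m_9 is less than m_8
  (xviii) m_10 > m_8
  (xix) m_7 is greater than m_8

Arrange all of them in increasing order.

m_2 < m_12 < m_9 < m_4 < m_11 < m_5 < m_8 < m_10 < m_6 < m_14 < m_15 < m_7

Each adjacent pair is fixed by a given relation: m_2 < m_12; m_12 < m_9; m_9 < m_4; m_4 < m_11; m_11 < m_5; m_5 < m_8; m_8 < m_10; m_10 < m_6; m_6 < m_14; m_14 < m_15; m_15 < m_7. Chaining them end to end gives the full order.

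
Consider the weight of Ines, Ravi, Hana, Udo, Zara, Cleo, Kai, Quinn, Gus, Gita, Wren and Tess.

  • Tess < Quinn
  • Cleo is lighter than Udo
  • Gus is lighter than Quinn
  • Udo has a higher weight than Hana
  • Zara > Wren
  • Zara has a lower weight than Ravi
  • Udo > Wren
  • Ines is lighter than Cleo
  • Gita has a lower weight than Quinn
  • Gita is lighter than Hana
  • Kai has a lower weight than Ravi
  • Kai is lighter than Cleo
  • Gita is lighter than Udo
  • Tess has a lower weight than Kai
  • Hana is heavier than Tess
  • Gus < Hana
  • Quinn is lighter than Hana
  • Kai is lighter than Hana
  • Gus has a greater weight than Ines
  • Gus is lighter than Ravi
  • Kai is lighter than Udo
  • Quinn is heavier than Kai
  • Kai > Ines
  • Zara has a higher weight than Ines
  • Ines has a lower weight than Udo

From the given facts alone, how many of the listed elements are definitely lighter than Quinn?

5

From Quinn the given relations immediately reach Gus, Gita, Tess, Kai.
From those, Ines — 5 in total.
Nothing else is reachable below Quinn; 5 in all.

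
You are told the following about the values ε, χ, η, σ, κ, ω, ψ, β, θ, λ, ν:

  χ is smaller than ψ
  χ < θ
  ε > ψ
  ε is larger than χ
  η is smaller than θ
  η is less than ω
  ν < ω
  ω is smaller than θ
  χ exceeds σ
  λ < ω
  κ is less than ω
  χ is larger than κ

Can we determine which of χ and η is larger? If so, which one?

undetermined

Following every chain through χ: above χ we get ψ, θ, ε; below χ we get κ, σ.
η is not reached, and no chain runs the other way from η to χ.
So the given relations leave the order of χ and η undetermined.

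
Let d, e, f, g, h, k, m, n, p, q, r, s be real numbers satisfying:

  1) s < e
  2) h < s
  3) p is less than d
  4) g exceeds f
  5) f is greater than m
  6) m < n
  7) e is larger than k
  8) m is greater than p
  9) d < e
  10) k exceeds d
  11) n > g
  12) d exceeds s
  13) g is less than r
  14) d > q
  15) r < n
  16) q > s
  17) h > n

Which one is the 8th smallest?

Piecing the relations together gives one ordering: p < m < f < g < r < n < h < s < q < d < k < e.
The 8th smallest is s.

s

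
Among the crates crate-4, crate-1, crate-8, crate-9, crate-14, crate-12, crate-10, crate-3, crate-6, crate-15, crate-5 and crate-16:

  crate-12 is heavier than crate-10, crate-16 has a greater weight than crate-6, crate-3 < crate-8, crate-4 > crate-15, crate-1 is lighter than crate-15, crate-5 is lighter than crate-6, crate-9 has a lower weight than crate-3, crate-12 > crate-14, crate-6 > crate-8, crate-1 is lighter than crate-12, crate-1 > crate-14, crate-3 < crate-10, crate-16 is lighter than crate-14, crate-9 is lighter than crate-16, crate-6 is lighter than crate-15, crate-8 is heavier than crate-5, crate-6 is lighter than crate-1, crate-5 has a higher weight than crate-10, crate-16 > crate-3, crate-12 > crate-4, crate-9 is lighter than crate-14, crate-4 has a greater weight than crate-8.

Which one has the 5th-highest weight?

crate-14

The consecutive relations fix a unique order: crate-9 < crate-3 < crate-10 < crate-5 < crate-8 < crate-6 < crate-16 < crate-14 < crate-1 < crate-15 < crate-4 < crate-12.
The 5th largest is crate-14.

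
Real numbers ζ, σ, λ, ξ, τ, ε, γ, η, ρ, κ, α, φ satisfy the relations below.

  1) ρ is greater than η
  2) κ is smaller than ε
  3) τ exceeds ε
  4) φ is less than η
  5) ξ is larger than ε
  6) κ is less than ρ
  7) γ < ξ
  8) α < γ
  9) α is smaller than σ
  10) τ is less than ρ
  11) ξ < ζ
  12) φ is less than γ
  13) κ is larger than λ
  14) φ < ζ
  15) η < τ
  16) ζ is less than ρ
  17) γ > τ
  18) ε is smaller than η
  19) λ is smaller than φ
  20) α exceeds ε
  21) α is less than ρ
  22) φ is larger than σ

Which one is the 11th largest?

κ

Piecing the relations together gives one ordering: λ < κ < ε < α < σ < φ < η < τ < γ < ξ < ζ < ρ.
The 11th largest is κ.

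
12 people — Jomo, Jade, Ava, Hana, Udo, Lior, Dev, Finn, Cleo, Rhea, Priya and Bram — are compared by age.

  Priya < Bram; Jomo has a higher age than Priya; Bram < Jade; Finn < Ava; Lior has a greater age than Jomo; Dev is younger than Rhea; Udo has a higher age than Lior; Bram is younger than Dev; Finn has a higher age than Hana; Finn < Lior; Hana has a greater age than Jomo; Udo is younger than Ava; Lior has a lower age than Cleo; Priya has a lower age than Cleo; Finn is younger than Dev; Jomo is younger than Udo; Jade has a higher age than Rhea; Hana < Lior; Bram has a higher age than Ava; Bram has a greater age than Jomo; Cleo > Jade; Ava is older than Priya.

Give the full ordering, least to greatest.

Each adjacent pair is fixed by a given relation: Priya < Jomo; Jomo < Hana; Hana < Finn; Finn < Lior; Lior < Udo; Udo < Ava; Ava < Bram; Bram < Dev; Dev < Rhea; Rhea < Jade; Jade < Cleo. Chaining them end to end gives the full order.

Priya < Jomo < Hana < Finn < Lior < Udo < Ava < Bram < Dev < Rhea < Jade < Cleo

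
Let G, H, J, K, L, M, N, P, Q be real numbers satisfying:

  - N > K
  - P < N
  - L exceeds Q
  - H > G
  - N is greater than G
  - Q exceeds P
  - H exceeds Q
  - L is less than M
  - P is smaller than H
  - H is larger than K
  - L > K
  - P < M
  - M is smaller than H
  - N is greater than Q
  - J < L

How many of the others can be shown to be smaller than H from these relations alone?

7

From H the given relations immediately reach P, Q, K, G, M.
From those, L — 6 in total.
From those, J — 7 in total.
No other element is forced below H by the given relations, so the count is 7.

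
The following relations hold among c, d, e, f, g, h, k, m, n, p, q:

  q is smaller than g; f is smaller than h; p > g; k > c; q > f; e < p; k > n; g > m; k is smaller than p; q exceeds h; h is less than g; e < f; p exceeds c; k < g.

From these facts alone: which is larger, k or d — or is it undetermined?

undetermined

Following every chain through d: nothing is chained to d.
k is not reached, and no chain runs the other way from k to d.
So the given relations leave the order of d and k undetermined.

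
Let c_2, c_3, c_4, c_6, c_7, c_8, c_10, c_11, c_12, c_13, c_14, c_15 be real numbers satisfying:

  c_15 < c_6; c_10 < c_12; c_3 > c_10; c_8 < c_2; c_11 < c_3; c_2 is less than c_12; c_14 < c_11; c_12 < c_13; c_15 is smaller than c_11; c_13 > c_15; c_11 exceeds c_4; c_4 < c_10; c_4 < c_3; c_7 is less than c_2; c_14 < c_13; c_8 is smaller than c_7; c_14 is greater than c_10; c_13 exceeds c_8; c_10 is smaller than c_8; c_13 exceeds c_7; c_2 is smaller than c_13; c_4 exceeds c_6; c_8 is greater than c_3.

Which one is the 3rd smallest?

c_4

Chaining the given pairs: c_15 < c_6 < c_4 < c_10 < c_14 < c_11 < c_3 < c_8 < c_7 < c_2 < c_12 < c_13.
Counting 3 from the smallest end gives c_4.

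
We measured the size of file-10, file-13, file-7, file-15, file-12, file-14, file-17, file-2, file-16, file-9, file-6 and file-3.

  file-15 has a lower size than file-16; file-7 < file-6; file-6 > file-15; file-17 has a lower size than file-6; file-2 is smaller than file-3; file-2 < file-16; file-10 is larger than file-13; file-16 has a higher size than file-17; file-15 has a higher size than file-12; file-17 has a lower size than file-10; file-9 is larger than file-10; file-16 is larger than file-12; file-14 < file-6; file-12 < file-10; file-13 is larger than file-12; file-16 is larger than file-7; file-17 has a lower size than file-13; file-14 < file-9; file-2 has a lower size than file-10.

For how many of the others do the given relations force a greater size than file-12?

6

From file-12 the given relations immediately reach file-15, file-13, file-10, file-16.
From those, file-6, file-9 — 6 in total.
Nothing else is reachable above file-12; 6 in all.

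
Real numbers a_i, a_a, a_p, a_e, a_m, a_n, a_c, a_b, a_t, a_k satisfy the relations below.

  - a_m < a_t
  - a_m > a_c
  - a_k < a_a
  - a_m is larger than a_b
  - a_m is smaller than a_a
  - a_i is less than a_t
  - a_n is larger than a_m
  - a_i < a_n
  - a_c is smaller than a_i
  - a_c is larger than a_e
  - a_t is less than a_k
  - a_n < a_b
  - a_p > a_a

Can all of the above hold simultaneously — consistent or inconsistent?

inconsistent

We have a_m < a_n stated directly, yet also a_n < a_b < a_m by chaining the others — so a_n < a_m. Contradiction.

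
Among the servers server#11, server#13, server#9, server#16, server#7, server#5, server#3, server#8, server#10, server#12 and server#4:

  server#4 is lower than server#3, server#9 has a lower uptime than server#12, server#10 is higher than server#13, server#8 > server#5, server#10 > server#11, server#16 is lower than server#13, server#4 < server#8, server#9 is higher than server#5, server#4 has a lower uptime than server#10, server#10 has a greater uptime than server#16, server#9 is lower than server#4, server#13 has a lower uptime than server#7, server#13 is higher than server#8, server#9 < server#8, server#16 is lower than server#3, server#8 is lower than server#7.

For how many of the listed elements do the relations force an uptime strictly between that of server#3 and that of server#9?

1

Chaining upward from server#9 reaches: server#4, server#8, server#13, server#12, server#7, server#10.
Chaining downward from server#3 reaches: server#5, server#16, server#4.
Strictly between server#9 and server#3 are those in both lists: server#4 — 1 element.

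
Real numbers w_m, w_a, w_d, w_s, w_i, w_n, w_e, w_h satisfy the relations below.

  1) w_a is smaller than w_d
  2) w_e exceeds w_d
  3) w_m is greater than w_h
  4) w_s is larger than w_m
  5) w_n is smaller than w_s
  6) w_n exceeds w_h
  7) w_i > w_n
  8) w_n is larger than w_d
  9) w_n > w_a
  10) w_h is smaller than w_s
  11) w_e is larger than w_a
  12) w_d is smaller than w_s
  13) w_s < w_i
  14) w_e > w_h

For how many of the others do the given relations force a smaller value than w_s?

5

From w_s the given relations immediately reach w_d, w_h, w_m, w_n.
From those, w_a — 5 in total.
No other element is forced below w_s by the given relations, so the count is 5.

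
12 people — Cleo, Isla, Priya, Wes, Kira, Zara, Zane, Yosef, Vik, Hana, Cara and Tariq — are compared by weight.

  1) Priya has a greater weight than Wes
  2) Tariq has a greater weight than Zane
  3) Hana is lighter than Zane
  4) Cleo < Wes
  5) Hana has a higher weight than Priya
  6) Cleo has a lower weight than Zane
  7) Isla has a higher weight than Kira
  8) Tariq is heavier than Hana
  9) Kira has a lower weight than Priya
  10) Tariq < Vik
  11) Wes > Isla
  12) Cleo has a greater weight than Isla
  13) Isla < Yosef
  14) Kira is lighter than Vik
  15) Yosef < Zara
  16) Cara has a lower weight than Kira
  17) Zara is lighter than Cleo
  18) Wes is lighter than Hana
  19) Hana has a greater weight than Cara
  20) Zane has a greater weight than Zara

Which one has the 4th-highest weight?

Piecing the relations together gives one ordering: Cara < Kira < Isla < Yosef < Zara < Cleo < Wes < Priya < Hana < Zane < Tariq < Vik.
Counting 4 from the largest end gives Hana.

Hana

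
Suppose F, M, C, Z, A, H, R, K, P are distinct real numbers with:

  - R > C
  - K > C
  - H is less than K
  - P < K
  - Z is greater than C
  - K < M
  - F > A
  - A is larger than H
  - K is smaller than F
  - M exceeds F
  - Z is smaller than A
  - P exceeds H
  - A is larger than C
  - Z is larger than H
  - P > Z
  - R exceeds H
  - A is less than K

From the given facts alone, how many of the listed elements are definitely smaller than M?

7

From M the given relations immediately reach K, F.
From those, H, C, A, P — 6 in total.
From those, Z — 7 in total.
No other element is forced below M by the given relations, so the count is 7.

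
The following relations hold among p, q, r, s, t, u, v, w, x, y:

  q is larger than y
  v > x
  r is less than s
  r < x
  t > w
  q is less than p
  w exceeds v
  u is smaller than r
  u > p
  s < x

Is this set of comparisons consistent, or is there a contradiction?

consistent

The single ordering y < q < p < u < r < s < x < v < w < t satisfies every listed relation, so no contradiction arises.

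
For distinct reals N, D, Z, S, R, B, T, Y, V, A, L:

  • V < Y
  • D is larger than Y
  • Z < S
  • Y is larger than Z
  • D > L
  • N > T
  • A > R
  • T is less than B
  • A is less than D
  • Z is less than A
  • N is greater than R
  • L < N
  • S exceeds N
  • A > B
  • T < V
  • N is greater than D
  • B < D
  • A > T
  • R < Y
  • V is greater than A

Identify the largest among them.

Chaining downward from S: directly below it, Z, N; then R, L, T, D; then B, A, Y; then V.
That covers every other element, and nothing is given above S, so S is the largest.

S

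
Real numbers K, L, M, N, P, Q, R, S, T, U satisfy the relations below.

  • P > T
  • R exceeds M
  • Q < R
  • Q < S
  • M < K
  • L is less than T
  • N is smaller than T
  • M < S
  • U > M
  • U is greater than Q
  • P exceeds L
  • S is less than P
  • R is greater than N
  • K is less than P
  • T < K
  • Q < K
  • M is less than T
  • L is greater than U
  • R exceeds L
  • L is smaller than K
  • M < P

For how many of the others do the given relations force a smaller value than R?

The elements the relations force below R are Q, N, M, U, L — no chain reaches any other.
That is 5.

5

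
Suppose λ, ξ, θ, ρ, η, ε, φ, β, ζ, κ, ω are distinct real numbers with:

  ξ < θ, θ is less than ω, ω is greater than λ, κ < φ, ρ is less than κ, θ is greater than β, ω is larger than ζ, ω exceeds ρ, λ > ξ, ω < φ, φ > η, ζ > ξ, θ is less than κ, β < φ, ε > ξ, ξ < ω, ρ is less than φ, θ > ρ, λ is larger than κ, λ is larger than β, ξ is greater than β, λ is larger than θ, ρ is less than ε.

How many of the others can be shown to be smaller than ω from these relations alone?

7

Directly below ω: ρ, ξ, ζ, θ, λ.
One step further: β, κ (7 so far).
No other element is forced below ω by the given relations, so the count is 7.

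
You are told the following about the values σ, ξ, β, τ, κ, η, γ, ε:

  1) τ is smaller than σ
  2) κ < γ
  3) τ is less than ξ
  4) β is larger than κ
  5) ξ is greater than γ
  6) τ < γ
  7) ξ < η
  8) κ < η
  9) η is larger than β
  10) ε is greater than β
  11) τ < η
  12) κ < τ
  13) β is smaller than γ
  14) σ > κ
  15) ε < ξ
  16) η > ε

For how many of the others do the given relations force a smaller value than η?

6

The elements the relations force below η are κ, τ, β, ε, γ, ξ — no chain reaches any other.
That is 6.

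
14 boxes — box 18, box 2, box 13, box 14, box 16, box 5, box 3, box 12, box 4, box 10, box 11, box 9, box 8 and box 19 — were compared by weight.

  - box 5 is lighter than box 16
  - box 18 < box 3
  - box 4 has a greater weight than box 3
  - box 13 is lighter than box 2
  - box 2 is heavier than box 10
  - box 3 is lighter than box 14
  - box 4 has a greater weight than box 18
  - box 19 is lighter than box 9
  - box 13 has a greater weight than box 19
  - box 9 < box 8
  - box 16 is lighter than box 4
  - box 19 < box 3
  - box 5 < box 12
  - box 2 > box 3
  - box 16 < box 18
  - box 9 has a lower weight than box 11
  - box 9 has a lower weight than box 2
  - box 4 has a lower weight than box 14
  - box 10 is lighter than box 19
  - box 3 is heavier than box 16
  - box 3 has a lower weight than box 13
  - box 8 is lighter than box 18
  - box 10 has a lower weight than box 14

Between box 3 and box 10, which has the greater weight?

box 10 < box 19 < box 9 < box 8 < box 18 < box 3, by transitivity through box 19, box 9, box 8, box 18.
So box 10 < box 3; box 3 is the heavier of the two.

box 3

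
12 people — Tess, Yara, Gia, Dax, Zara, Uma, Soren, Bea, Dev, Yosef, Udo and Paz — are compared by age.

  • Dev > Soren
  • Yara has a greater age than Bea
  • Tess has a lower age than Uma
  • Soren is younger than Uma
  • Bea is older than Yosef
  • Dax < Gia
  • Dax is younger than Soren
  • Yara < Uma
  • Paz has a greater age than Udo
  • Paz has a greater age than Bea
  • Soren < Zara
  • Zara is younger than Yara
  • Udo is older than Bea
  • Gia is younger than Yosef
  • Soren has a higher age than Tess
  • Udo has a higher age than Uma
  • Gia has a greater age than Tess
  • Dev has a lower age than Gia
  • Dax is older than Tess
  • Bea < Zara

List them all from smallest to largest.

Each adjacent pair is fixed by a given relation: Tess < Dax; Dax < Soren; Soren < Dev; Dev < Gia; Gia < Yosef; Yosef < Bea; Bea < Zara; Zara < Yara; Yara < Uma; Uma < Udo; Udo < Paz. Chaining them end to end gives the full order.

Tess < Dax < Soren < Dev < Gia < Yosef < Bea < Zara < Yara < Uma < Udo < Paz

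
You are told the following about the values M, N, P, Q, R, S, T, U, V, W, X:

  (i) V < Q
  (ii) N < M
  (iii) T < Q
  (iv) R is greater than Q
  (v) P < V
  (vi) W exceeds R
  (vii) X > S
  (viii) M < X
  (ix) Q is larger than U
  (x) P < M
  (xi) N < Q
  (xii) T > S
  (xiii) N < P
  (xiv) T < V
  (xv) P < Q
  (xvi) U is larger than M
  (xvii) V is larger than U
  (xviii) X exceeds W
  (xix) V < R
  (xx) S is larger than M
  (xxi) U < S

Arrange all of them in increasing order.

N < P < M < U < S < T < V < Q < R < W < X

Nothing is placed below N, so it is least; from there N < P; P < M; M < U; U < S; S < T; T < V; V < Q; Q < R; R < W; W < X, each given directly.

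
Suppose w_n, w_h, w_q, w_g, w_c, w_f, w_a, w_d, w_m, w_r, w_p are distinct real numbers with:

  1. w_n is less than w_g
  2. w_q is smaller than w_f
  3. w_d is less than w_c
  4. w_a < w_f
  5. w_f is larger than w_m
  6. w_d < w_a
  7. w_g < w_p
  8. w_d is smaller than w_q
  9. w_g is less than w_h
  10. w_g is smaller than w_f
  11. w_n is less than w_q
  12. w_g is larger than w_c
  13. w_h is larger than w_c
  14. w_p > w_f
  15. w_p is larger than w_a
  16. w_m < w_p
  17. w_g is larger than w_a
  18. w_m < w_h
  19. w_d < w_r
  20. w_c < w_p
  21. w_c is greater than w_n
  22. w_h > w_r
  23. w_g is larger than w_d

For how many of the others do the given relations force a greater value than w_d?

The elements the relations force above w_d are w_a, w_r, w_c, w_q, w_g, w_f, w_p, w_h — no chain reaches any other.
That is 8.

8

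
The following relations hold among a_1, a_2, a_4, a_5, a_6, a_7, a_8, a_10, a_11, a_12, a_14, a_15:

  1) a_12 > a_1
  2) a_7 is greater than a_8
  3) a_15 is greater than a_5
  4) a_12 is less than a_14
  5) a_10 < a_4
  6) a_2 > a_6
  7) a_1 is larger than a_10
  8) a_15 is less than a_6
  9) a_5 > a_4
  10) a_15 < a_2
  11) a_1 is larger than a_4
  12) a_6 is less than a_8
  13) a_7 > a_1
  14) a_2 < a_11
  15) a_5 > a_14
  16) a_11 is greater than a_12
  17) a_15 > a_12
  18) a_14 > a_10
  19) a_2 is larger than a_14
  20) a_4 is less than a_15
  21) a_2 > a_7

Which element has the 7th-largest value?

The consecutive relations fix a unique order: a_10 < a_4 < a_1 < a_12 < a_14 < a_5 < a_15 < a_6 < a_8 < a_7 < a_2 < a_11.
The 7th largest is a_5.

a_5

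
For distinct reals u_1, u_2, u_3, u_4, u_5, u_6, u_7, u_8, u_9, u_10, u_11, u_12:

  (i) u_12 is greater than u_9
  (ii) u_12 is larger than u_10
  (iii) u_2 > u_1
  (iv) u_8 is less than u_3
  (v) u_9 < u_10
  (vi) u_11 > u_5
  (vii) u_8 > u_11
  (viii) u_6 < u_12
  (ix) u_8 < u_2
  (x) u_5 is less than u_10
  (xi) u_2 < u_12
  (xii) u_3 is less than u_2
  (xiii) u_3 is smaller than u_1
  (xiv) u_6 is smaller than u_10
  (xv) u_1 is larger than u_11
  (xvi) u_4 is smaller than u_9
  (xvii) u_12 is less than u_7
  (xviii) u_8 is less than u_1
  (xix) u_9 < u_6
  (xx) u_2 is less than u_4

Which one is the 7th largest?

u_2

Piecing the relations together gives one ordering: u_5 < u_11 < u_8 < u_3 < u_1 < u_2 < u_4 < u_9 < u_6 < u_10 < u_12 < u_7.
Counting 7 from the largest end gives u_2.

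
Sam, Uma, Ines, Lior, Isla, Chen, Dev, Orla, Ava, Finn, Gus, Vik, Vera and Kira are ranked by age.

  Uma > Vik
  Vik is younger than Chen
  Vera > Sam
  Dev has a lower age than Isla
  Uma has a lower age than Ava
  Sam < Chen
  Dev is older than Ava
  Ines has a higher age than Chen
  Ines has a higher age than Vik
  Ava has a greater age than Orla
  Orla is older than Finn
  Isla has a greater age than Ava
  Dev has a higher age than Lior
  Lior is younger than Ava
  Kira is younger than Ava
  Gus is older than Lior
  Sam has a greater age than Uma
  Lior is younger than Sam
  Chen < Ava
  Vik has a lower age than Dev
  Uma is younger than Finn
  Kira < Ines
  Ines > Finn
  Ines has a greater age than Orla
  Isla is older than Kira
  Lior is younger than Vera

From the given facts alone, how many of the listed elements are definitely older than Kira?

The elements the relations force above Kira are Ines, Ava, Dev, Isla — no chain reaches any other.
That is 4.

4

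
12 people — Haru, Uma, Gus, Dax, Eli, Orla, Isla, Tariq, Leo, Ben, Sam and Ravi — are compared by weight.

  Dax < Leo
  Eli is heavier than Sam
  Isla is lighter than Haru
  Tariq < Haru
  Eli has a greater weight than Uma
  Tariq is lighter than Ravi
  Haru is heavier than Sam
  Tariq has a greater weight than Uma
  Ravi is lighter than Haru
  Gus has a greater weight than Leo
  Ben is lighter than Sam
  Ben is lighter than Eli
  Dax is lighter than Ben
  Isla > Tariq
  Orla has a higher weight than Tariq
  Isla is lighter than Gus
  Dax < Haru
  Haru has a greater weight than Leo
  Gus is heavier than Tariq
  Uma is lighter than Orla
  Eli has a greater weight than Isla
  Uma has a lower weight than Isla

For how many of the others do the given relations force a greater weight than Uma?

From Uma the given relations immediately reach Tariq, Isla, Orla, Eli.
From those, Gus, Ravi, Haru — 7 in total.
No other element is forced above Uma by the given relations, so the count is 7.

7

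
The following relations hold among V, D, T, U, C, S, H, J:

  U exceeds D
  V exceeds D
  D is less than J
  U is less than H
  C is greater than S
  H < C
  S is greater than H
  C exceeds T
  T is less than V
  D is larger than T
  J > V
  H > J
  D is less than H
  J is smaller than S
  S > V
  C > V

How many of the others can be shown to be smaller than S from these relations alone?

6

The elements the relations force below S are T, D, V, U, J, H — no chain reaches any other.
That is 6.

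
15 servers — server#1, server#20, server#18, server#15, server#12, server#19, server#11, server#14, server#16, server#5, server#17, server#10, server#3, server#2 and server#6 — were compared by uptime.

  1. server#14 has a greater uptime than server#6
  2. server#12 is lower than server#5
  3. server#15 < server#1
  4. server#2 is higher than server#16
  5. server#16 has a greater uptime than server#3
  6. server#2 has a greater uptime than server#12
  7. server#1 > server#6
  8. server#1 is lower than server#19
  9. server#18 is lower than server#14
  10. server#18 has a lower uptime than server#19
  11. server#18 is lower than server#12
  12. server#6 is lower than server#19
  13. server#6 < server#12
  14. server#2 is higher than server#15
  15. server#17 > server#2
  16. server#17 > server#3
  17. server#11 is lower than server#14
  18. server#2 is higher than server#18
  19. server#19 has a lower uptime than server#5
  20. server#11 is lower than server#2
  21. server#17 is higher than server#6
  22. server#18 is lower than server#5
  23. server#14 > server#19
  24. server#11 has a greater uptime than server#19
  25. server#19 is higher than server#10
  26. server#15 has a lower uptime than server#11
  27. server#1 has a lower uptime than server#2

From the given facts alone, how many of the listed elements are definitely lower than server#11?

6

From server#11 the given relations immediately reach server#15, server#19.
From those, server#10, server#6, server#18, server#1 — 6 in total.
Nothing else is reachable below server#11; 6 in all.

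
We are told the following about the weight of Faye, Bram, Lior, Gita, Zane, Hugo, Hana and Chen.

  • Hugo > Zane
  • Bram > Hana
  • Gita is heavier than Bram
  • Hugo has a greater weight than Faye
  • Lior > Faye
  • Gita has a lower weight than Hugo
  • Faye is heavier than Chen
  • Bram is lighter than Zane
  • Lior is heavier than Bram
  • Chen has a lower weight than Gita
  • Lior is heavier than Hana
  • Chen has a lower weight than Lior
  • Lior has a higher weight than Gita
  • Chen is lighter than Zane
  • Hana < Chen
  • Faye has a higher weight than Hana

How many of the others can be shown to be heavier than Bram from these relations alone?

Directly above Bram: Zane, Gita, Lior.
One step further: Hugo (4 so far).
No other element is forced above Bram by the given relations, so the count is 4.

4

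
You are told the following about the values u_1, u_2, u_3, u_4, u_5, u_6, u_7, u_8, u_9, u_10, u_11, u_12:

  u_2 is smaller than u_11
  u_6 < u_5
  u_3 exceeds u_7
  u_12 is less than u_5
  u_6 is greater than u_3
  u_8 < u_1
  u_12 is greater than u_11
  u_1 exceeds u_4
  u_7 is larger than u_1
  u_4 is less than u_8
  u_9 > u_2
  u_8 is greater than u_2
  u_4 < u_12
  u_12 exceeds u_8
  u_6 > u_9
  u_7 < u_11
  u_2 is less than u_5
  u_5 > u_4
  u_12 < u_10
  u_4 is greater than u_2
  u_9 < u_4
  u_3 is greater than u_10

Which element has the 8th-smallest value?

u_12

Chaining the given pairs: u_2 < u_9 < u_4 < u_8 < u_1 < u_7 < u_11 < u_12 < u_10 < u_3 < u_6 < u_5.
Counting 8 from the smallest end gives u_12.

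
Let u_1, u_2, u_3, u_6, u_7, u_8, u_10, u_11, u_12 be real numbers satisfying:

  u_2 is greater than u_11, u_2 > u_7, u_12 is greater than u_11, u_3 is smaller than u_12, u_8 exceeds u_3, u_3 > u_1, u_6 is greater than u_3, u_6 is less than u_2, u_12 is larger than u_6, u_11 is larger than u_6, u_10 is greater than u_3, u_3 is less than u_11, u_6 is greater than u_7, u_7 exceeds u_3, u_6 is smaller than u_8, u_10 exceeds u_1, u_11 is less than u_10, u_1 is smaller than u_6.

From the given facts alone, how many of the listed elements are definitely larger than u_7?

6

From u_7 the given relations immediately reach u_6, u_2.
From those, u_11, u_8, u_12 — 5 in total.
From those, u_10 — 6 in total.
No other element is forced above u_7 by the given relations, so the count is 6.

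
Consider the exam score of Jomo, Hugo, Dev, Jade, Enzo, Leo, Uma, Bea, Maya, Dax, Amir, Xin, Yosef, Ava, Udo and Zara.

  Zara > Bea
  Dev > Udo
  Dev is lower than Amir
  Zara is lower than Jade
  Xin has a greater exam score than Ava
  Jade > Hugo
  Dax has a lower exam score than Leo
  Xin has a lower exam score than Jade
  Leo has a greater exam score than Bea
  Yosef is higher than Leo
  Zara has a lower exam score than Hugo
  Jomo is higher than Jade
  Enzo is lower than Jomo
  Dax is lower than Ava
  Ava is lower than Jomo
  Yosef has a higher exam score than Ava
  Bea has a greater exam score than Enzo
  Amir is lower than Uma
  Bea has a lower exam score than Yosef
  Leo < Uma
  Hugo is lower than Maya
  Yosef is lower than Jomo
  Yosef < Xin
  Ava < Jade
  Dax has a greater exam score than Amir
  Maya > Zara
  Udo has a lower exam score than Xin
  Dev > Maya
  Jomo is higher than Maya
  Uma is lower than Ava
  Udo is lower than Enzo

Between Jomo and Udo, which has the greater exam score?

Udo < Enzo and Enzo < Bea give Udo < Bea.
Then Bea < Zara extends the chain to Zara.
With Zara < Hugo: Udo < Enzo < Bea < Zara < Hugo.
Then Hugo < Maya extends the chain to Maya.
With Maya < Dev: Udo < Enzo < Bea < Zara < Hugo < Maya < Dev.
Then Dev < Amir extends the chain to Amir.
Then Amir < Dax extends the chain to Dax.
Then Dax < Leo extends the chain to Leo.
With Leo < Uma: Udo < Enzo < Bea < Zara < Hugo < Maya < Dev < Amir < Dax < Leo < Uma.
Then Uma < Ava extends the chain to Ava.
Then Ava < Yosef extends the chain to Yosef.
Then Yosef < Xin extends the chain to Xin.
Then Xin < Jade extends the chain to Jade.
With Jade < Jomo: Udo < Enzo < Bea < Zara < Hugo < Maya < Dev < Amir < Dax < Leo < Uma < Ava < Yosef < Xin < Jade < Jomo.
So Udo < Jomo; Jomo is the higher of the two.

Jomo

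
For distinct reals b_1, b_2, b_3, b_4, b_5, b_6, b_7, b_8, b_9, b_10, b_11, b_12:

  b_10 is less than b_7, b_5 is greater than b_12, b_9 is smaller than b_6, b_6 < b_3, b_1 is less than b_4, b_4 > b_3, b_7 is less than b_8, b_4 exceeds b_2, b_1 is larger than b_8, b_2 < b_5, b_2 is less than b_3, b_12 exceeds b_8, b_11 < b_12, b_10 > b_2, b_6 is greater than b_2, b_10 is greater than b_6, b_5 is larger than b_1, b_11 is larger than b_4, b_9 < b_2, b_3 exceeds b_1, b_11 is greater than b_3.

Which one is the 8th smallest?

Chaining the given pairs: b_9 < b_2 < b_6 < b_10 < b_7 < b_8 < b_1 < b_3 < b_4 < b_11 < b_12 < b_5.
The 8th smallest is b_3.

b_3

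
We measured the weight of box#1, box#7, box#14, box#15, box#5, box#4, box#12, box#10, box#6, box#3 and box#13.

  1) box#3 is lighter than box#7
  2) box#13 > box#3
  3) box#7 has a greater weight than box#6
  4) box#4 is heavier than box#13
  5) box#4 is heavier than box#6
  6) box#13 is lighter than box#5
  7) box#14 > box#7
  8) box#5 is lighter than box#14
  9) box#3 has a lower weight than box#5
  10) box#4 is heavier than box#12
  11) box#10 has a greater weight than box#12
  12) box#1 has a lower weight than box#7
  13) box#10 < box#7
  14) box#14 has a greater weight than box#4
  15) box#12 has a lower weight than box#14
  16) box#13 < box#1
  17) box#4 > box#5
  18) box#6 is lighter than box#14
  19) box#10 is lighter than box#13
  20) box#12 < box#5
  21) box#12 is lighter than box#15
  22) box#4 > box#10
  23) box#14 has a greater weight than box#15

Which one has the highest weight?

box#14

box#12 is not greatest since box#12 < box#10; box#3 is not greatest since box#3 < box#13; box#10 is not greatest since box#10 < box#13; box#6 is not greatest since box#6 < box#14; box#15 is not greatest since box#15 < box#14; box#13 is not greatest since box#13 < box#5; box#1 is not greatest since box#1 < box#7; box#5 is not greatest since box#5 < box#14; box#7 is not greatest since box#7 < box#14; box#4 is not greatest since box#4 < box#14.
Only box#14 has nothing above it, so box#14 is the highest weight.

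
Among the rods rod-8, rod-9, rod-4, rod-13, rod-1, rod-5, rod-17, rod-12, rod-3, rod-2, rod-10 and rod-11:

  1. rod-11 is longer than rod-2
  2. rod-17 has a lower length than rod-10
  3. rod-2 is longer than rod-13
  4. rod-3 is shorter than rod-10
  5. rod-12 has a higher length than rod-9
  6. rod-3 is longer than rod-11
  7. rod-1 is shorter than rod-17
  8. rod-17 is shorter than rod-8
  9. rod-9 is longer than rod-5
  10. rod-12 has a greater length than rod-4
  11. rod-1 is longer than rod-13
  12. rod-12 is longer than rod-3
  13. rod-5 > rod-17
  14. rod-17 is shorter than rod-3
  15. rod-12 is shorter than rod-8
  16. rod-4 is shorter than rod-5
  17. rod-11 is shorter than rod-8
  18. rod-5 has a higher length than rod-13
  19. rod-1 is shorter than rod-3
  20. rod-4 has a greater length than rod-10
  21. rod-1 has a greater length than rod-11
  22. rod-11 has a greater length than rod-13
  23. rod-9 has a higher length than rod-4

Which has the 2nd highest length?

rod-12

Piecing the relations together gives one ordering: rod-13 < rod-2 < rod-11 < rod-1 < rod-17 < rod-3 < rod-10 < rod-4 < rod-5 < rod-9 < rod-12 < rod-8.
Counting 2 from the largest end gives rod-12.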